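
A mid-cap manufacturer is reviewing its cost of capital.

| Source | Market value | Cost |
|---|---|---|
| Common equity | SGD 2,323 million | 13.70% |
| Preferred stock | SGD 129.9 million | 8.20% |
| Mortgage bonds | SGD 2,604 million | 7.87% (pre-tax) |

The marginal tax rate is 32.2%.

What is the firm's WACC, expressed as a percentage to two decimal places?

9.25%

Total capital V = 2323 + 129.9 + 2604 = 5056.9.
Equity: weight = 2323/5056.9 = 0.4594; cost = 13.7%.
Preferred: weight = 129.9/5056.9 = 0.0257; cost = 8.2%.
Mortgage bonds: weight = 2604/5056.9 = 0.5149; after-tax cost = 7.87% × (1 − 32.2%) = 5.3359%.
WACC = 0.4594 × 13.7000% + 0.0257 × 8.2000% + 0.5149 × 5.3359% = 9.2517%.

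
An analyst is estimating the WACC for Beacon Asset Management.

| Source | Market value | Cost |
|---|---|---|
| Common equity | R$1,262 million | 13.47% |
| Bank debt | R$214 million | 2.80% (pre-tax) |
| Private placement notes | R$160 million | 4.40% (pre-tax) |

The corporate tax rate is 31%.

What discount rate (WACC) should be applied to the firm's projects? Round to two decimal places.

10.94%

Total capital V = 1262 + 214 + 160 = 1636.
Equity: weight = 1262/1636 = 0.7714; cost = 13.47%.
Bank debt: weight = 214/1636 = 0.1308; after-tax cost = 2.8% × (1 − 31%) = 1.9320%.
Private placement notes: weight = 160/1636 = 0.0978; after-tax cost = 4.4% × (1 − 31%) = 3.0360%.
WACC = 0.7714 × 13.4700% + 0.1308 × 1.9320% + 0.0978 × 3.0360% = 10.9403%.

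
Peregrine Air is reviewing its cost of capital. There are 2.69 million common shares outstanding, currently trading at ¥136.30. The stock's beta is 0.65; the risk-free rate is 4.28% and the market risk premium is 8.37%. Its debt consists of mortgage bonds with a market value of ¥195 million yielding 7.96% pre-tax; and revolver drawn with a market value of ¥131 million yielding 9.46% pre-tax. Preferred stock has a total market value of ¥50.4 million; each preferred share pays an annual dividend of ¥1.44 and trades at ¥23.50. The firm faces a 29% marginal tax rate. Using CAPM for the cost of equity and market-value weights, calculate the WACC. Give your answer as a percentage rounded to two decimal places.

Cost of equity via CAPM: Re = 4.28% + 0.65 × 8.37% = 9.7205%.
Cost of preferred: Rp = 1.44 / 23.5 = 6.1277%.
Market value of equity E = 136.3 × 2.69m = 366.647m.
Total capital V = 366.647 + 50.4 + 195 + 131 = 743.047.
Equity: weight = 366.647/743.047 = 0.4934; cost = 9.7205%.
Preferred: weight = 50.4/743.047 = 0.0678; cost = 6.1277%.
Mortgage bonds: weight = 195/743.047 = 0.2624; after-tax cost = 7.96% × (1 − 29%) = 5.6516%.
Revolver drawn: weight = 131/743.047 = 0.1763; after-tax cost = 9.46% × (1 − 29%) = 6.7166%.
WACC = 0.4934 × 9.7205% + 0.0678 × 6.1277% + 0.2624 × 5.6516% + 0.1763 × 6.7166% = 7.8794%.

7.88%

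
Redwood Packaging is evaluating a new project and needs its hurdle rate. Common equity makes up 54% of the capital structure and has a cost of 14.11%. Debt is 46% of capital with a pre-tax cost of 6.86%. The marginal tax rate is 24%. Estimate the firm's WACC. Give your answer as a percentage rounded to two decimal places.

After-tax cost of debt = 6.86% × (1 − 24%) = 5.2136%.
WACC = 0.540 × 14.1100% + 0.460 × 5.2136% = 10.0177%.

10.02%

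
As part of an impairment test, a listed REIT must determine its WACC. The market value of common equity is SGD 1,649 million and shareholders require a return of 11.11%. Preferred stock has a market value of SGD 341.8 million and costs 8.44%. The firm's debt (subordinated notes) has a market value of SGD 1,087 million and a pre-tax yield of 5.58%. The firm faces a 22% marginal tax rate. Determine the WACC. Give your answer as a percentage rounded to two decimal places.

8.43%

Total capital V = 1649 + 341.8 + 1087 = 3077.8.
Equity: weight = 1649/3077.8 = 0.5358; cost = 11.11%.
Preferred: weight = 341.8/3077.8 = 0.1111; cost = 8.44%.
Subordinated notes: weight = 1087/3077.8 = 0.3532; after-tax cost = 5.58% × (1 − 22%) = 4.3524%.
WACC = 0.5358 × 11.1100% + 0.1111 × 8.4400% + 0.3532 × 4.3524% = 8.4269%.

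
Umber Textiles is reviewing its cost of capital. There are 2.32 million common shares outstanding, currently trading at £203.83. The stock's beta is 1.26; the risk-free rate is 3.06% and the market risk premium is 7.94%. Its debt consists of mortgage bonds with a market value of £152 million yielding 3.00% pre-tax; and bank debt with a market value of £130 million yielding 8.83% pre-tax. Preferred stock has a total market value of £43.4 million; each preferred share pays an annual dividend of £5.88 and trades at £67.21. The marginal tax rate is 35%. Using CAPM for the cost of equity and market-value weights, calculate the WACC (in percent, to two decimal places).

9.52%

Cost of equity via CAPM: Re = 3.06% + 1.26 × 7.94% = 13.0644%.
Cost of preferred: Rp = 5.88 / 67.21 = 8.7487%.
Market value of equity E = 203.83 × 2.32m = 472.8856m.
Total capital V = 472.8856 + 43.4 + 152 + 130 = 798.2856.
Equity: weight = 472.8856/798.2856 = 0.5924; cost = 13.0644%.
Preferred: weight = 43.4/798.2856 = 0.0544; cost = 8.7487%.
Mortgage bonds: weight = 152/798.2856 = 0.1904; after-tax cost = 3% × (1 − 35%) = 1.9500%.
Bank debt: weight = 130/798.2856 = 0.1628; after-tax cost = 8.83% × (1 − 35%) = 5.7395%.
WACC = 0.5924 × 13.0644% + 0.0544 × 8.7487% + 0.1904 × 1.9500% + 0.1628 × 5.7395% = 9.5206%.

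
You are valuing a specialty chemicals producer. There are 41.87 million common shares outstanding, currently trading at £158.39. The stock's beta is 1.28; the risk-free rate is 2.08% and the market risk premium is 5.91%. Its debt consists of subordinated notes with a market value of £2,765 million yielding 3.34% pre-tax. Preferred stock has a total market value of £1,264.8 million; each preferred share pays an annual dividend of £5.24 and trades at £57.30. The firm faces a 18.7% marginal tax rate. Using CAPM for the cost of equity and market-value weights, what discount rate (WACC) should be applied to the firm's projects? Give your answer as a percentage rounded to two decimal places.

7.79%

Cost of equity via CAPM: Re = 2.08% + 1.28 × 5.91% = 9.6448%.
Cost of preferred: Rp = 5.24 / 57.3 = 9.1449%.
Market value of equity E = 158.39 × 41.87m = 6631.7893m.
Total capital V = 6631.7893 + 1264.8 + 2765 = 10661.5893.
Equity: weight = 6631.7893/10661.5893 = 0.6220; cost = 9.6448%.
Preferred: weight = 1264.8/10661.5893 = 0.1186; cost = 9.1449%.
Subordinated notes: weight = 2765/10661.5893 = 0.2593; after-tax cost = 3.34% × (1 − 18.7%) = 2.7154%.
WACC = 0.6220 × 9.6448% + 0.1186 × 9.1449% + 0.2593 × 2.7154% = 7.7884%.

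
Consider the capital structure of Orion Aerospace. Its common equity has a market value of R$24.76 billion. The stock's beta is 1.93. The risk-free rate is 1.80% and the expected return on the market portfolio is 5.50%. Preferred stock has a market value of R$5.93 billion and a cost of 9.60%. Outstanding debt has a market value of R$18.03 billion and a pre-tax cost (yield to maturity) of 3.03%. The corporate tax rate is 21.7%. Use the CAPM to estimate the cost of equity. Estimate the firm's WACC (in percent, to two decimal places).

6.59%

Market risk premium = 5.5% − 1.8% = 3.7%.
Cost of equity via CAPM: Re = 1.8% + 1.93 × 3.7% = 8.9410%.
Total capital V = 24.76 + 5.93 + 18.03 = 48.72.
Equity: weight = 24.76/48.72 = 0.5082; cost = 8.941%.
Preferred: weight = 5.93/48.72 = 0.1217; cost = 9.6%.
Debt: weight = 18.03/48.72 = 0.3701; after-tax cost = 3.03% × (1 − 21.7%) = 2.3725%.
WACC = 0.5082 × 8.9410% + 0.1217 × 9.6000% + 0.3701 × 2.3725% = 6.5904%.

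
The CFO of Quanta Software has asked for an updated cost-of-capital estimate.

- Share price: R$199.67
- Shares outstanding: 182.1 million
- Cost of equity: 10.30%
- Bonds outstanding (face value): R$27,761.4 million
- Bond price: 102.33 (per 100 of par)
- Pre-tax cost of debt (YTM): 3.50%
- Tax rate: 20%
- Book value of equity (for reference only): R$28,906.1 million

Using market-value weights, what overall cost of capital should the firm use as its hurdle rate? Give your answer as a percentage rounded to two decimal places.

7.01%

Market value of equity E = 199.67 × 182.1m = 36359.907m. Market value of debt D = 27761.4m × 102.33/100 = 28408.24062m.
Total capital V = 36359.907 + 28408.24062 = 64768.14762.
Equity: weight = 36359.907/64768.14762 = 0.5614; cost = 10.3%.
Bonds outstanding: weight = 28408.24062/64768.14762 = 0.4386; after-tax cost = 3.5% × (1 − 20%) = 2.8000%.
WACC = 0.5614 × 10.3000% + 0.4386 × 2.8000% = 7.0104%.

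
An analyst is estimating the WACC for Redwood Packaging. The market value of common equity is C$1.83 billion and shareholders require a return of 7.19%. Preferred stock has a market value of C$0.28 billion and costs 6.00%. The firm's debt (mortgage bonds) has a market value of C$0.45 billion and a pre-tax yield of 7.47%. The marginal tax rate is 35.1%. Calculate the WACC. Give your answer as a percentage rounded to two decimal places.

Total capital V = 1.83 + 0.28 + 0.45 = 2.56.
Equity: weight = 1.83/2.56 = 0.7148; cost = 7.19%.
Preferred: weight = 0.28/2.56 = 0.1094; cost = 6%.
Mortgage bonds: weight = 0.45/2.56 = 0.1758; after-tax cost = 7.47% × (1 − 35.1%) = 4.8480%.
WACC = 0.7148 × 7.1900% + 0.1094 × 6.0000% + 0.1758 × 4.8480% = 6.6482%.

6.65%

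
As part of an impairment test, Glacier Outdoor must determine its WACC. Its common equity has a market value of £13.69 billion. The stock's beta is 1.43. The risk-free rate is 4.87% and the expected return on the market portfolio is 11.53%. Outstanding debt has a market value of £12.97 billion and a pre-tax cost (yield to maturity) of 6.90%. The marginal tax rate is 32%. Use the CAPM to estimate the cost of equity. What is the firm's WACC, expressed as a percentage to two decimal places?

Market risk premium = 11.53% − 4.87% = 6.66%.
Cost of equity via CAPM: Re = 4.87% + 1.43 × 6.66% = 14.3938%.
Total capital V = 13.69 + 12.97 = 26.66.
Equity: weight = 13.69/26.66 = 0.5135; cost = 14.3938%.
Debt: weight = 12.97/26.66 = 0.4865; after-tax cost = 6.9% × (1 − 32%) = 4.6920%.
WACC = 0.5135 × 14.3938% + 0.4865 × 4.6920% = 9.6739%.

9.67%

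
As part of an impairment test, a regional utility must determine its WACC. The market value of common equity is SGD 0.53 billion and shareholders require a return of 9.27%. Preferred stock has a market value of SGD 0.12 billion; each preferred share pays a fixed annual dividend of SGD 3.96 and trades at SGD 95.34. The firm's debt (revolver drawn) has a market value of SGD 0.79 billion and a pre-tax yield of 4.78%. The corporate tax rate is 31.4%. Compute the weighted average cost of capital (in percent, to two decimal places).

5.56%

Cost of preferred: Rp = 3.96 / 95.34 = 4.1536%.
Total capital V = 0.53 + 0.12 + 0.79 = 1.44.
Equity: weight = 0.53/1.44 = 0.3681; cost = 9.27%.
Preferred: weight = 0.12/1.44 = 0.0833; cost = 4.1536%.
Revolver drawn: weight = 0.79/1.44 = 0.5486; after-tax cost = 4.78% × (1 − 31.4%) = 3.2791%.
WACC = 0.3681 × 9.2700% + 0.0833 × 4.1536% + 0.5486 × 3.2791% = 5.5569%.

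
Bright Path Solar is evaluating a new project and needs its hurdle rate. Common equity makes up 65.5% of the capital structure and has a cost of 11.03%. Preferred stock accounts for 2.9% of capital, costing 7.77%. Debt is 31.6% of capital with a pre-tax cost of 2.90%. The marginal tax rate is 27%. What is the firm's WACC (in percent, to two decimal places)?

8.12%

After-tax cost of debt = 2.9% × (1 − 27%) = 2.1170%.
WACC = 0.655 × 11.0300% + 0.029 × 7.7700% + 0.316 × 2.1170% = 8.1190%.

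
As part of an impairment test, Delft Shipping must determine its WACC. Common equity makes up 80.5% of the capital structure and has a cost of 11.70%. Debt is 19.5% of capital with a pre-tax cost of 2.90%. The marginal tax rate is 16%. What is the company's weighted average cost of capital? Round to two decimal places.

After-tax cost of debt = 2.9% × (1 − 16%) = 2.4360%.
WACC = 0.805 × 11.7000% + 0.195 × 2.4360% = 9.8935%.

9.89%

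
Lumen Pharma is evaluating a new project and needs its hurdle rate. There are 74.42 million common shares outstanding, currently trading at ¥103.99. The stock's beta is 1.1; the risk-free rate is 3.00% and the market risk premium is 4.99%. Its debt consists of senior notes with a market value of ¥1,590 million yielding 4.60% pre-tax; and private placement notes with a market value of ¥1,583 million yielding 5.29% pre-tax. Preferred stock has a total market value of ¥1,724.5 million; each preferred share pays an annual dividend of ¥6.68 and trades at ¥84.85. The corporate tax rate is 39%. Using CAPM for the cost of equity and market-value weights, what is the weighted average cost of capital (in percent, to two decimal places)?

7.03%

Cost of equity via CAPM: Re = 3.0% + 1.1 × 4.99% = 8.4890%.
Cost of preferred: Rp = 6.68 / 84.85 = 7.8727%.
Market value of equity E = 103.99 × 74.42m = 7738.9358m.
Total capital V = 7738.9358 + 1724.5 + 1590 + 1583 = 12636.4358.
Equity: weight = 7738.9358/12636.4358 = 0.6124; cost = 8.489%.
Preferred: weight = 1724.5/12636.4358 = 0.1365; cost = 7.8727%.
Senior notes: weight = 1590/12636.4358 = 0.1258; after-tax cost = 4.6% × (1 − 39%) = 2.8060%.
Private placement notes: weight = 1583/12636.4358 = 0.1253; after-tax cost = 5.29% × (1 − 39%) = 3.2269%.
WACC = 0.6124 × 8.4890% + 0.1365 × 7.8727% + 0.1258 × 2.8060% + 0.1253 × 3.2269% = 7.0306%.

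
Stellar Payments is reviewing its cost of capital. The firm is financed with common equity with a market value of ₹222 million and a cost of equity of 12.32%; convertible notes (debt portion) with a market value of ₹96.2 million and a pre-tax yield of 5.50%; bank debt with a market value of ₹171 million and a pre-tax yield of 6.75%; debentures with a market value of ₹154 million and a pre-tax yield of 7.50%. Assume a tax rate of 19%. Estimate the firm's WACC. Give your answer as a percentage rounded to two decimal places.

7.83%

Total capital V = 222 + 96.2 + 171 + 154 = 643.2.
Equity: weight = 222/643.2 = 0.3451; cost = 12.32%.
Convertible notes (debt portion): weight = 96.2/643.2 = 0.1496; after-tax cost = 5.5% × (1 − 19%) = 4.4550%.
Bank debt: weight = 171/643.2 = 0.2659; after-tax cost = 6.75% × (1 − 19%) = 5.4675%.
Debentures: weight = 154/643.2 = 0.2394; after-tax cost = 7.5% × (1 − 19%) = 6.0750%.
WACC = 0.3451 × 12.3200% + 0.1496 × 4.4550% + 0.2659 × 5.4675% + 0.2394 × 6.0750% = 7.8267%.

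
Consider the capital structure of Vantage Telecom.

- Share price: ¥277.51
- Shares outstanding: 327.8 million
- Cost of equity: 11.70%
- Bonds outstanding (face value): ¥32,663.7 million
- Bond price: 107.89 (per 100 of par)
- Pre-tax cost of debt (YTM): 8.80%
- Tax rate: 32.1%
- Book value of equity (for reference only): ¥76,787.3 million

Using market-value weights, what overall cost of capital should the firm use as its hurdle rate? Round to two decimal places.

10.10%

Market value of equity E = 277.51 × 327.8m = 90967.778m. Market value of debt D = 32663.7m × 107.89/100 = 35240.86593m.
Total capital V = 90967.778 + 35240.86593 = 126208.64393.
Equity: weight = 90967.778/126208.64393 = 0.7208; cost = 11.7%.
Bonds outstanding: weight = 35240.86593/126208.64393 = 0.2792; after-tax cost = 8.8% × (1 − 32.1%) = 5.9752%.
WACC = 0.7208 × 11.7000% + 0.2792 × 5.9752% = 10.1015%.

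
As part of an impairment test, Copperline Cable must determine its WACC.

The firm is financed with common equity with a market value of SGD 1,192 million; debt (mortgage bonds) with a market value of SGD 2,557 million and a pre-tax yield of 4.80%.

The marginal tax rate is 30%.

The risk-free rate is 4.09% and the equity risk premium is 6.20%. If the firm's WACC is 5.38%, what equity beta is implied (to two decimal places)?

Total capital V = 1192 + 2557 = 3749.
Equity weight = 1192/3749 = 0.3180.
Mortgage bonds weight = 2557/3749 = 0.6820.
Debt contribution = 0.6820 × 4.8% × (1 − 30%) = 2.2917%.
Required equity contribution = 5.38% − 2.2917% = 3.0883%  ⇒  Re = 9.7132%.
CAPM: 9.7132% = 4.09% + β × 6.2%  ⇒  β = 0.9070.

0.91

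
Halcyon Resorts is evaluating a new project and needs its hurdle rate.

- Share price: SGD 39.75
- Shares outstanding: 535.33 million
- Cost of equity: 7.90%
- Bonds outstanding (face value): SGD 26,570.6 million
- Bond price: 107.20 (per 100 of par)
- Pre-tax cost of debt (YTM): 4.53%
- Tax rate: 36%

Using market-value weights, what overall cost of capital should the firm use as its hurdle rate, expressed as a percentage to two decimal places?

Market value of equity E = 39.75 × 535.33m = 21279.3675m. Market value of debt D = 26570.6m × 107.2/100 = 28483.6832m.
Total capital V = 21279.3675 + 28483.6832 = 49763.0507.
Equity: weight = 21279.3675/49763.0507 = 0.4276; cost = 7.9%.
Bonds outstanding: weight = 28483.6832/49763.0507 = 0.5724; after-tax cost = 4.53% × (1 − 36%) = 2.8992%.
WACC = 0.4276 × 7.9000% + 0.5724 × 2.8992% = 5.0376%.

5.04%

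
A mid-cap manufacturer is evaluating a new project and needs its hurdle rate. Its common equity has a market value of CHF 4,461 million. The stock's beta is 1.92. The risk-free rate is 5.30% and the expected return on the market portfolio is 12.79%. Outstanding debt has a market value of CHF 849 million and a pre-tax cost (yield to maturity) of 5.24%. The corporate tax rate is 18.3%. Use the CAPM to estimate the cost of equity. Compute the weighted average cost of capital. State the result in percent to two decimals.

Market risk premium = 12.79% − 5.3% = 7.49%.
Cost of equity via CAPM: Re = 5.3% + 1.92 × 7.49% = 19.6808%.
Total capital V = 4461 + 849 = 5310.
Equity: weight = 4461/5310 = 0.8401; cost = 19.6808%.
Debt: weight = 849/5310 = 0.1599; after-tax cost = 5.24% × (1 − 18.3%) = 4.2811%.
WACC = 0.8401 × 19.6808% + 0.1599 × 4.2811% = 17.2186%.

17.22%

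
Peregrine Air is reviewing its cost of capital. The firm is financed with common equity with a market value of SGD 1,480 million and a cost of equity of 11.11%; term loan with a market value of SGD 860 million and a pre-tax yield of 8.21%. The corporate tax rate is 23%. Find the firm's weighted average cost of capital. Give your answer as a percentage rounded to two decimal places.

9.35%

Total capital V = 1480 + 860 = 2340.
Equity: weight = 1480/2340 = 0.6325; cost = 11.11%.
Term loan: weight = 860/2340 = 0.3675; after-tax cost = 8.21% × (1 − 23%) = 6.3217%.
WACC = 0.6325 × 11.1100% + 0.3675 × 6.3217% = 9.3502%.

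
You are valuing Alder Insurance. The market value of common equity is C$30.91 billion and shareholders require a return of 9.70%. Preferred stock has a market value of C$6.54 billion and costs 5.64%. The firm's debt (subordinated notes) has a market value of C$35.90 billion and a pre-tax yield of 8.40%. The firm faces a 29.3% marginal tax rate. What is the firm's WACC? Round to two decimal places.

7.50%

Total capital V = 30.91 + 6.54 + 35.9 = 73.35.
Equity: weight = 30.91/73.35 = 0.4214; cost = 9.7%.
Preferred: weight = 6.54/73.35 = 0.0892; cost = 5.64%.
Subordinated notes: weight = 35.9/73.35 = 0.4894; after-tax cost = 8.4% × (1 − 29.3%) = 5.9388%.
WACC = 0.4214 × 9.7000% + 0.0892 × 5.6400% + 0.4894 × 5.9388% = 7.4971%.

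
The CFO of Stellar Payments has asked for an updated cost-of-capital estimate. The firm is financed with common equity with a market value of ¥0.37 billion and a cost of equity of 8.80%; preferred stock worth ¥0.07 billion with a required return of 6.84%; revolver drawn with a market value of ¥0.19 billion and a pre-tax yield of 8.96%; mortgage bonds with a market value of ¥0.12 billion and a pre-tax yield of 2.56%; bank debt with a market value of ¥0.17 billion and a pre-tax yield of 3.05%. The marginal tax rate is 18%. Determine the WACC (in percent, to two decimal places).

Total capital V = 0.37 + 0.07 + 0.19 + 0.12 + 0.17 = 0.92.
Equity: weight = 0.37/0.92 = 0.4022; cost = 8.8%.
Preferred: weight = 0.07/0.92 = 0.0761; cost = 6.84%.
Revolver drawn: weight = 0.19/0.92 = 0.2065; after-tax cost = 8.96% × (1 − 18%) = 7.3472%.
Mortgage bonds: weight = 0.12/0.92 = 0.1304; after-tax cost = 2.56% × (1 − 18%) = 2.0992%.
Bank debt: weight = 0.17/0.92 = 0.1848; after-tax cost = 3.05% × (1 − 18%) = 2.5010%.
WACC = 0.4022 × 8.8000% + 0.0761 × 6.8400% + 0.2065 × 7.3472% + 0.1304 × 2.0992% + 0.1848 × 2.5010% = 6.3129%.

6.31%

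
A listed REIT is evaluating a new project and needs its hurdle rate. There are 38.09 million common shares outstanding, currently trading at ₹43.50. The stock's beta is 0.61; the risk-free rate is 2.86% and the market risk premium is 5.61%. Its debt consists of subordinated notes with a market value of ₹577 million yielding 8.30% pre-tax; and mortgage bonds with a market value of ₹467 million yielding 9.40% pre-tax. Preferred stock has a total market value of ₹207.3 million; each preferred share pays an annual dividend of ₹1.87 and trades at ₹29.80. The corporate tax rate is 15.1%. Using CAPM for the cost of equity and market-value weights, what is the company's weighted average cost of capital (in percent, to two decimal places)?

Cost of equity via CAPM: Re = 2.86% + 0.61 × 5.61% = 6.2821%.
Cost of preferred: Rp = 1.87 / 29.8 = 6.2752%.
Market value of equity E = 43.5 × 38.09m = 1656.915m.
Total capital V = 1656.915 + 207.3 + 577 + 467 = 2908.215.
Equity: weight = 1656.915/2908.215 = 0.5697; cost = 6.2821%.
Preferred: weight = 207.3/2908.215 = 0.0713; cost = 6.2752%.
Subordinated notes: weight = 577/2908.215 = 0.1984; after-tax cost = 8.3% × (1 − 15.1%) = 7.0467%.
Mortgage bonds: weight = 467/2908.215 = 0.1606; after-tax cost = 9.4% × (1 − 15.1%) = 7.9806%.
WACC = 0.5697 × 6.2821% + 0.0713 × 6.2752% + 0.1984 × 7.0467% + 0.1606 × 7.9806% = 6.7061%.

6.71%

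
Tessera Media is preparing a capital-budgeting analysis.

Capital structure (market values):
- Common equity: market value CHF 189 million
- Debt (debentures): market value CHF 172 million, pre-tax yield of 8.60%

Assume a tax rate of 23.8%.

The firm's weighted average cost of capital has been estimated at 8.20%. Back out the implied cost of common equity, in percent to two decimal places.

9.70%

Total capital V = 189 + 172 = 361.
Equity weight = 189/361 = 0.5235.
Debentures weight = 172/361 = 0.4765.
Debt contribution = 0.4765 × 8.6% × (1 − 23.8%) = 3.1223%.
Required equity contribution = 8.2% − 3.1223% = 5.0777%.
Re = 5.0777% / 0.5235 = 9.6987%.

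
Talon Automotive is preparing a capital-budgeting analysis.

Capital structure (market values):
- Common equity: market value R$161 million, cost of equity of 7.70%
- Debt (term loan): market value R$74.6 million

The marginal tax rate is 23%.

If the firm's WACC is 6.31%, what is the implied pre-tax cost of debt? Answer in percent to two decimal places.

Total capital V = 161 + 74.6 = 235.6.
Equity weight = 161/235.6 = 0.6834.
Term loan weight = 74.6/235.6 = 0.3166.
Equity contribution = 0.6834 × 7.7% = 5.2619%.
Remaining for debt = 6.31% − 5.2619% = 1.0481%.
Rd × (1 − 23%) × 0.3166 = 1.0481%  ⇒  Rd = 4.2989%.

4.30%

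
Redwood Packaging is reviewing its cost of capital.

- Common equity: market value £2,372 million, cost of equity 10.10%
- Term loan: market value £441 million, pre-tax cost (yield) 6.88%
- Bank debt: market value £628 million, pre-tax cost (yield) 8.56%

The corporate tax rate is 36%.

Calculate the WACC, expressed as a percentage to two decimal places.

Total capital V = 2372 + 441 + 628 = 3441.
Equity: weight = 2372/3441 = 0.6893; cost = 10.1%.
Term loan: weight = 441/3441 = 0.1282; after-tax cost = 6.88% × (1 − 36%) = 4.4032%.
Bank debt: weight = 628/3441 = 0.1825; after-tax cost = 8.56% × (1 − 36%) = 5.4784%.
WACC = 0.6893 × 10.1000% + 0.1282 × 4.4032% + 0.1825 × 5.4784% = 8.5264%.

8.53%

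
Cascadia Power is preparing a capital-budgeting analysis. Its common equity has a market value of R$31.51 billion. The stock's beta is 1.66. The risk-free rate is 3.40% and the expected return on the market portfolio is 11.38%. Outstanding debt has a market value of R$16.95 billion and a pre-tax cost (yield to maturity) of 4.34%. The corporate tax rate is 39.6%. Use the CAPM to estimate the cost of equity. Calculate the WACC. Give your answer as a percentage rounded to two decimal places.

Market risk premium = 11.38% − 3.4% = 7.98%.
Cost of equity via CAPM: Re = 3.4% + 1.66 × 7.98% = 16.6468%.
Total capital V = 31.51 + 16.95 = 48.46.
Equity: weight = 31.51/48.46 = 0.6502; cost = 16.6468%.
Debt: weight = 16.95/48.46 = 0.3498; after-tax cost = 4.34% × (1 − 39.6%) = 2.6214%.
WACC = 0.6502 × 16.6468% + 0.3498 × 2.6214% = 11.7411%.

11.74%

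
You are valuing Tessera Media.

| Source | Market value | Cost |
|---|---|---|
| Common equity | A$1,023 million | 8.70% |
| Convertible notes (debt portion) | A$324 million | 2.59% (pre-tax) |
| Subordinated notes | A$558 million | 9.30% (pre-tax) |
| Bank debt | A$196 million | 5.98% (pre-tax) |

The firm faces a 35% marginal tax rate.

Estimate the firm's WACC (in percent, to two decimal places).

Total capital V = 1023 + 324 + 558 + 196 = 2101.
Equity: weight = 1023/2101 = 0.4869; cost = 8.7%.
Convertible notes (debt portion): weight = 324/2101 = 0.1542; after-tax cost = 2.59% × (1 − 35%) = 1.6835%.
Subordinated notes: weight = 558/2101 = 0.2656; after-tax cost = 9.3% × (1 − 35%) = 6.0450%.
Bank debt: weight = 196/2101 = 0.0933; after-tax cost = 5.98% × (1 − 35%) = 3.8870%.
WACC = 0.4869 × 8.7000% + 0.1542 × 1.6835% + 0.2656 × 6.0450% + 0.0933 × 3.8870% = 6.4638%.

6.46%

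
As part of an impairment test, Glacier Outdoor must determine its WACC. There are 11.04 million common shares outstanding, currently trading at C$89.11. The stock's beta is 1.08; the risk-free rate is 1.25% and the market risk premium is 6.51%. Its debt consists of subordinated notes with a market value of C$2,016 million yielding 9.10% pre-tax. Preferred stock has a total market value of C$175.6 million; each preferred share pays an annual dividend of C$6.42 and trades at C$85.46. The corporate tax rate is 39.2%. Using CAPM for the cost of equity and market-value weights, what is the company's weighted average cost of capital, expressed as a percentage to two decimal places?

Cost of equity via CAPM: Re = 1.25% + 1.08 × 6.51% = 8.2808%.
Cost of preferred: Rp = 6.42 / 85.46 = 7.5123%.
Market value of equity E = 89.11 × 11.04m = 983.7744m.
Total capital V = 983.7744 + 175.6 + 2016 = 3175.3744.
Equity: weight = 983.7744/3175.3744 = 0.3098; cost = 8.2808%.
Preferred: weight = 175.6/3175.3744 = 0.0553; cost = 7.5123%.
Subordinated notes: weight = 2016/3175.3744 = 0.6349; after-tax cost = 9.1% × (1 − 39.2%) = 5.5328%.
WACC = 0.3098 × 8.2808% + 0.0553 × 7.5123% + 0.6349 × 5.5328% = 6.4936%.

6.49%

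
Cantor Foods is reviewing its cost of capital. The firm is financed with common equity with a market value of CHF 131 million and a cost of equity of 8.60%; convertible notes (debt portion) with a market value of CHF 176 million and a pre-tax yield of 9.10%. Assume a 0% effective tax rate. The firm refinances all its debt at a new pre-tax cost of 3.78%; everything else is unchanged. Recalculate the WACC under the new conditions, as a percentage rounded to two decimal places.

5.84%

After the change:
Total capital V = 131 + 176 = 307.
Equity: weight = 131/307 = 0.4267; cost = 8.6%.
Convertible notes (debt portion): weight = 176/307 = 0.5733; after-tax cost = 3.78% × (1 − 0%) = 3.7800%.
WACC = 0.4267 × 8.6000% + 0.5733 × 3.7800% = 5.8367%.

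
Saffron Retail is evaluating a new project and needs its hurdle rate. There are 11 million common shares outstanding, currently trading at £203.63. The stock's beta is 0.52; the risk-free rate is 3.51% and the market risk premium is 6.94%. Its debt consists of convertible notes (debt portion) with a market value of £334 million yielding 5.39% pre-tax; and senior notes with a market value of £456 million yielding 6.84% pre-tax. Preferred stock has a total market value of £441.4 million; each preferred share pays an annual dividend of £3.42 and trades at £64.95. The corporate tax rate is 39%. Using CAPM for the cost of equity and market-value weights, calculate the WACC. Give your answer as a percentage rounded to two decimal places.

6.13%

Cost of equity via CAPM: Re = 3.51% + 0.52 × 6.94% = 7.1188%.
Cost of preferred: Rp = 3.42 / 64.95 = 5.2656%.
Market value of equity E = 203.63 × 11m = 2239.93m.
Total capital V = 2239.93 + 441.4 + 334 + 456 = 3471.33.
Equity: weight = 2239.93/3471.33 = 0.6453; cost = 7.1188%.
Preferred: weight = 441.4/3471.33 = 0.1272; cost = 5.2656%.
Convertible notes (debt portion): weight = 334/3471.33 = 0.0962; after-tax cost = 5.39% × (1 − 39%) = 3.2879%.
Senior notes: weight = 456/3471.33 = 0.1314; after-tax cost = 6.84% × (1 − 39%) = 4.1724%.
WACC = 0.6453 × 7.1188% + 0.1272 × 5.2656% + 0.0962 × 3.2879% + 0.1314 × 4.1724% = 6.1275%.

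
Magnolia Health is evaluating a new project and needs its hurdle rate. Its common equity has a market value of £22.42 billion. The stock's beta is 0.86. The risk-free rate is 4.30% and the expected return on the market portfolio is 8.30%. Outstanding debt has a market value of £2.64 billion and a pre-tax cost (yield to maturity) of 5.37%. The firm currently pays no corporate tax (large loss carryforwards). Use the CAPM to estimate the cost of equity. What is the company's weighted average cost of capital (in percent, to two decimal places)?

Market risk premium = 8.3% − 4.3% = 4.0%.
Cost of equity via CAPM: Re = 4.3% + 0.86 × 4.0% = 7.7400%.
Total capital V = 22.42 + 2.64 = 25.06.
Equity: weight = 22.42/25.06 = 0.8947; cost = 7.74%.
Debt: weight = 2.64/25.06 = 0.1053; after-tax cost = 5.37% × (1 − 0%) = 5.3700%.
WACC = 0.8947 × 7.7400% + 0.1053 × 5.3700% = 7.4903%.

7.49%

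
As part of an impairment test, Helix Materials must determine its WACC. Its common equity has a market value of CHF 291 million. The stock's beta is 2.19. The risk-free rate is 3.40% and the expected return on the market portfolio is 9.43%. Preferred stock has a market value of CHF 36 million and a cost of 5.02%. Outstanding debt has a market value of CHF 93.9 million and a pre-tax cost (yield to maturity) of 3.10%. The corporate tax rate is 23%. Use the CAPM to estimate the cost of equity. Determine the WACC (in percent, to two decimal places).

12.44%

Market risk premium = 9.43% − 3.4% = 6.03%.
Cost of equity via CAPM: Re = 3.4% + 2.19 × 6.03% = 16.6057%.
Total capital V = 291 + 36 + 93.9 = 420.9.
Equity: weight = 291/420.9 = 0.6914; cost = 16.6057%.
Preferred: weight = 36/420.9 = 0.0855; cost = 5.02%.
Debt: weight = 93.9/420.9 = 0.2231; after-tax cost = 3.1% × (1 − 23%) = 2.3870%.
WACC = 0.6914 × 16.6057% + 0.0855 × 5.0200% + 0.2231 × 2.3870% = 12.4427%.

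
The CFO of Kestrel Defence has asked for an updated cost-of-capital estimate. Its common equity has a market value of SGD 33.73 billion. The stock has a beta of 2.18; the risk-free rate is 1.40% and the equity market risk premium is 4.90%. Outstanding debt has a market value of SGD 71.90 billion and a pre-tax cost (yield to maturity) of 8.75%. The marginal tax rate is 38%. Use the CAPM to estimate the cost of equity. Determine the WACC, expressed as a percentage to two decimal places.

7.55%

Cost of equity via CAPM: Re = 1.4% + 2.18 × 4.9% = 12.0820%.
Total capital V = 33.73 + 71.9 = 105.63.
Equity: weight = 33.73/105.63 = 0.3193; cost = 12.082%.
Debt: weight = 71.9/105.63 = 0.6807; after-tax cost = 8.75% × (1 − 38%) = 5.4250%.
WACC = 0.3193 × 12.0820% + 0.6807 × 5.4250% = 7.5507%.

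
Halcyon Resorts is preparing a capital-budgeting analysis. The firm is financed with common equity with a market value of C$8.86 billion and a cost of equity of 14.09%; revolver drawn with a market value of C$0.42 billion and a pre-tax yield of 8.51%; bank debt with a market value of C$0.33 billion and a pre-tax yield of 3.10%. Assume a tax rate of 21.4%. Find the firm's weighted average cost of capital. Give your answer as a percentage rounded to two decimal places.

Total capital V = 8.86 + 0.42 + 0.33 = 9.61.
Equity: weight = 8.86/9.61 = 0.9220; cost = 14.09%.
Revolver drawn: weight = 0.42/9.61 = 0.0437; after-tax cost = 8.51% × (1 − 21.4%) = 6.6889%.
Bank debt: weight = 0.33/9.61 = 0.0343; after-tax cost = 3.1% × (1 − 21.4%) = 2.4366%.
WACC = 0.9220 × 14.0900% + 0.0437 × 6.6889% + 0.0343 × 2.4366% = 13.3664%.

13.37%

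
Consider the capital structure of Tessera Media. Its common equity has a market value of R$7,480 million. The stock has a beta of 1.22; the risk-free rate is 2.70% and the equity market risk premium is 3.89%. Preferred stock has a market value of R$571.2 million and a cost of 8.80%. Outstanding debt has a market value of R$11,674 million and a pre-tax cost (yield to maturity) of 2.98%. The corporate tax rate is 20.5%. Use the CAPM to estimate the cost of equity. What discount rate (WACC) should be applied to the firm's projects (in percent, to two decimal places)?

4.48%

Cost of equity via CAPM: Re = 2.7% + 1.22 × 3.89% = 7.4458%.
Total capital V = 7480 + 571.2 + 11674 = 19725.2.
Equity: weight = 7480/19725.2 = 0.3792; cost = 7.4458%.
Preferred: weight = 571.2/19725.2 = 0.0290; cost = 8.8%.
Debt: weight = 11674/19725.2 = 0.5918; after-tax cost = 2.98% × (1 − 20.5%) = 2.3691%.
WACC = 0.3792 × 7.4458% + 0.0290 × 8.8000% + 0.5918 × 2.3691% = 4.4805%.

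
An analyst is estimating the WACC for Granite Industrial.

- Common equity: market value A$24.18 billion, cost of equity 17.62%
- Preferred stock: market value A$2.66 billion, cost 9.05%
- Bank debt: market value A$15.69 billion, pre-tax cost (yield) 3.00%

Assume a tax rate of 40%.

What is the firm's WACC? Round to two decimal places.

Total capital V = 24.18 + 2.66 + 15.69 = 42.53.
Equity: weight = 24.18/42.53 = 0.5685; cost = 17.62%.
Preferred: weight = 2.66/42.53 = 0.0625; cost = 9.05%.
Bank debt: weight = 15.69/42.53 = 0.3689; after-tax cost = 3% × (1 − 40%) = 1.8000%.
WACC = 0.5685 × 17.6200% + 0.0625 × 9.0500% + 0.3689 × 1.8000% = 11.2477%.

11.25%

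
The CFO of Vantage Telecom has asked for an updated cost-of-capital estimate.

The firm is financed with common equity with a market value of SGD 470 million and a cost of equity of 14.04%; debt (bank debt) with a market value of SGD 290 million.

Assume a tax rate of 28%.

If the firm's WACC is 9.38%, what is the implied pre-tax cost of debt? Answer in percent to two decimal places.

Total capital V = 470 + 290 = 760.
Equity weight = 470/760 = 0.6184.
Bank debt weight = 290/760 = 0.3816.
Equity contribution = 0.6184 × 14.04% = 8.6826%.
Remaining for debt = 9.38% − 8.6826% = 0.6974%.
Rd × (1 − 28%) × 0.3816 = 0.6974%  ⇒  Rd = 2.5383%.

2.54%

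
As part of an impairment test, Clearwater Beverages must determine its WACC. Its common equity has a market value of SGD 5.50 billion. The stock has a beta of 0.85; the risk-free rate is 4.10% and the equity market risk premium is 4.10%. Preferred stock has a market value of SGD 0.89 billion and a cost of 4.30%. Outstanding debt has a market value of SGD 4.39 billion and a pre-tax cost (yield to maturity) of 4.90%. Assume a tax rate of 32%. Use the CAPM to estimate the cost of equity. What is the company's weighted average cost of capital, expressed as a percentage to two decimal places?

5.58%

Cost of equity via CAPM: Re = 4.1% + 0.85 × 4.1% = 7.5850%.
Total capital V = 5.5 + 0.89 + 4.39 = 10.78.
Equity: weight = 5.5/10.78 = 0.5102; cost = 7.585%.
Preferred: weight = 0.89/10.78 = 0.0826; cost = 4.3%.
Debt: weight = 4.39/10.78 = 0.4072; after-tax cost = 4.9% × (1 − 32%) = 3.3320%.
WACC = 0.5102 × 7.5850% + 0.0826 × 4.3000% + 0.4072 × 3.3320% = 5.5818%.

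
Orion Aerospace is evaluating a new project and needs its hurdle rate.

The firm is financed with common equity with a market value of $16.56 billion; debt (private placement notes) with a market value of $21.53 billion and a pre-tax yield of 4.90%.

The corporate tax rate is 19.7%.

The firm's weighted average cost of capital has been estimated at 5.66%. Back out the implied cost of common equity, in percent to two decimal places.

Total capital V = 16.56 + 21.53 = 38.09.
Equity weight = 16.56/38.09 = 0.4348.
Private placement notes weight = 21.53/38.09 = 0.5652.
Debt contribution = 0.5652 × 4.9% × (1 − 19.7%) = 2.2241%.
Required equity contribution = 5.66% − 2.2241% = 3.4359%.
Re = 3.4359% / 0.4348 = 7.9031%.

7.90%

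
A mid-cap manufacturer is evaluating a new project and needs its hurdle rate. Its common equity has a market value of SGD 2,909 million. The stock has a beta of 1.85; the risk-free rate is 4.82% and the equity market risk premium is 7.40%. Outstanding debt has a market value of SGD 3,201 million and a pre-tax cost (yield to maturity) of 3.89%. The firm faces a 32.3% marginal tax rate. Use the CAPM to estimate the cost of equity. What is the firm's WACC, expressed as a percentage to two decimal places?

Cost of equity via CAPM: Re = 4.82% + 1.85 × 7.4% = 18.5100%.
Total capital V = 2909 + 3201 = 6110.
Equity: weight = 2909/6110 = 0.4761; cost = 18.51%.
Debt: weight = 3201/6110 = 0.5239; after-tax cost = 3.89% × (1 − 32.3%) = 2.6335%.
WACC = 0.4761 × 18.5100% + 0.5239 × 2.6335% = 10.1924%.

10.19%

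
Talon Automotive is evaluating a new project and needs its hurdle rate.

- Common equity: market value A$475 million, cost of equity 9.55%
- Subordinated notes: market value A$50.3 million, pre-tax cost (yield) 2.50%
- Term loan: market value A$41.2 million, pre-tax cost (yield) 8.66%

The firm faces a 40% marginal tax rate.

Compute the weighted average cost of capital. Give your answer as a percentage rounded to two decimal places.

Total capital V = 475 + 50.3 + 41.2 = 566.5.
Equity: weight = 475/566.5 = 0.8385; cost = 9.55%.
Subordinated notes: weight = 50.3/566.5 = 0.0888; after-tax cost = 2.5% × (1 − 40%) = 1.5000%.
Term loan: weight = 41.2/566.5 = 0.0727; after-tax cost = 8.66% × (1 − 40%) = 5.1960%.
WACC = 0.8385 × 9.5500% + 0.0888 × 1.5000% + 0.0727 × 5.1960% = 8.5186%.

8.52%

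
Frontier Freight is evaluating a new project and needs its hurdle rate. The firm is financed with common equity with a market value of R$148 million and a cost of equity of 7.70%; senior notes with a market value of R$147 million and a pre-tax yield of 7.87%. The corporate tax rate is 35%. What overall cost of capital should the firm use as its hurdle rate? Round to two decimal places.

6.41%

Total capital V = 148 + 147 = 295.
Equity: weight = 148/295 = 0.5017; cost = 7.7%.
Senior notes: weight = 147/295 = 0.4983; after-tax cost = 7.87% × (1 − 35%) = 5.1155%.
WACC = 0.5017 × 7.7000% + 0.4983 × 5.1155% = 6.4121%.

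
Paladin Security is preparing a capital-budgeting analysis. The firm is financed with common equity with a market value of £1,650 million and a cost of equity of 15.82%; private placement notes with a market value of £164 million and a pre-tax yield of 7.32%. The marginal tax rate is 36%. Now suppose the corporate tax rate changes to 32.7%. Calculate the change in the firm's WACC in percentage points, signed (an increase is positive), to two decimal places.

+0.02 pp

Current WACC:
Total capital V = 1650 + 164 = 1814.
Equity: weight = 1650/1814 = 0.9096; cost = 15.82%.
Private placement notes: weight = 164/1814 = 0.0904; after-tax cost = 7.32% × (1 − 36%) = 4.6848%.
WACC = 0.9096 × 15.8200% + 0.0904 × 4.6848% = 14.8133%.
After the change:
Total capital V = 1650 + 164 = 1814.
Equity: weight = 1650/1814 = 0.9096; cost = 15.82%.
Private placement notes: weight = 164/1814 = 0.0904; after-tax cost = 7.32% × (1 − 32.7%) = 4.9264%.
WACC = 0.9096 × 15.8200% + 0.0904 × 4.9264% = 14.8351%.
Change in WACC = 14.8351% − 14.8133% = 0.0218 pp.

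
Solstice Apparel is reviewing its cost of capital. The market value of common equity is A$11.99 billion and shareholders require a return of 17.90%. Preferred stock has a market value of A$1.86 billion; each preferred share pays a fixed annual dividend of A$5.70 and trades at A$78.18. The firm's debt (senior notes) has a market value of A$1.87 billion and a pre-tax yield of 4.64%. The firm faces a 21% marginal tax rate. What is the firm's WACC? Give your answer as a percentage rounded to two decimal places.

Cost of preferred: Rp = 5.7 / 78.18 = 7.2909%.
Total capital V = 11.99 + 1.86 + 1.87 = 15.72.
Equity: weight = 11.99/15.72 = 0.7627; cost = 17.9%.
Preferred: weight = 1.86/15.72 = 0.1183; cost = 7.2909%.
Senior notes: weight = 1.87/15.72 = 0.1190; after-tax cost = 4.64% × (1 − 21%) = 3.6656%.
WACC = 0.7627 × 17.9000% + 0.1183 × 7.2909% + 0.1190 × 3.6656% = 14.9514%.

14.95%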